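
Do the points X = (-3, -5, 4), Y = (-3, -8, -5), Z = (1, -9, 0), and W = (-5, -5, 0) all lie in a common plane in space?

Yes

A normal to the plane through X, Y, Z is n = XY × XZ = (-24, -36, 12).
The plane has equation n·P = 300. For W: n·W = 300.
Equal, so W lies in the plane and all four are coplanar.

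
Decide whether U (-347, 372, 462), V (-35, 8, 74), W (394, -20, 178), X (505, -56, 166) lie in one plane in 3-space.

No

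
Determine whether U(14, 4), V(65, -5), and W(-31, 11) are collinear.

No

UV = (51, -9), UW = (-45, 7).
If collinear, UW would be a scalar multiple of UV. But (51)·(7) ≠ (-9)·(-45) (difference -48), so they are not parallel; the points are not collinear.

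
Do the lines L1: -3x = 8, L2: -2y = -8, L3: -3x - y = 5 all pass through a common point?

Intersecting L1 and L2: solving the 2×2 system gives (x, y) = (-8/3, 4).
Substitute into L3: (-3)(-8/3) + (-1)(4) = 4.
But L3 requires 5 ≠ 4, so the three lines have no common point.

No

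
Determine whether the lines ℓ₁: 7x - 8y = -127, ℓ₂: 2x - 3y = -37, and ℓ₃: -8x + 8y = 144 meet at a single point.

The three lines meet at one point iff the augmented coefficient matrix [aᵢ bᵢ cᵢ] has rank < 3, i.e. its determinant vanishes.
Here the determinant is 0.
It vanishes, so the lines are concurrent at (-17, 1).

Yes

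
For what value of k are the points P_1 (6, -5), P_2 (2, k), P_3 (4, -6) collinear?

-7

The three points are collinear iff det[P_1P_2; P_1P_3] = 0.
This determinant is linear in k: (2)k + (14) = 0, so k = -7.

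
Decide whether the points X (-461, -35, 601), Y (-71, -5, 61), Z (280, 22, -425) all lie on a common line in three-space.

Yes

XY = (390, 30, -540), XZ = (741, 57, -1026).
XY × XZ = (0, 0, 0).
The cross product vanishes, so the three points are collinear.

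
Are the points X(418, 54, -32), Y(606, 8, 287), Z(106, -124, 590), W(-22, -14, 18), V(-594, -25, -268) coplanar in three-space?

No

The plane through X, Y, Z has normal n = XY × XZ = (28170, -216464, -47816) and equation n·P = 1616116.
Checking the remaining points: n·W = 1550068, n·V = 1493308.
Since n·W = 1550068 ≠ 1616116, W is off the plane and the points are not all coplanar.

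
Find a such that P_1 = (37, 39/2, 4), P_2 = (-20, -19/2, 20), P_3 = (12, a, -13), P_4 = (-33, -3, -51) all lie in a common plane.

11

Normal to plane P_1P_2P_4: n = (1955, -4255, -1495/2); plane equation n·P = -27255/2.
Requiring n·P_3 = -27255/2: (-4255)a + (66355/2) = -27255/2.
So a = 11.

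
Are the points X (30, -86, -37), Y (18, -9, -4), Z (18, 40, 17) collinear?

XY = (-12, 77, 33), XZ = (-12, 126, 54).
Comparing components 3 and 1: (33)(-12) − (-12)(54) = 252 ≠ 0, so XY and XZ are not parallel and the points are not collinear.

No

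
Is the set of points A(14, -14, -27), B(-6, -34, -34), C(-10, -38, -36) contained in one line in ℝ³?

No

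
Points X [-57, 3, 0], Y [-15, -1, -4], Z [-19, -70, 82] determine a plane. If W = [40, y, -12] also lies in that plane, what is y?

The plane through X, Y, Z has equation −620x − 3596y − 2914z = 24552.
Substituting W: (-3596)y + (10168) = 24552, so y = -4.

-4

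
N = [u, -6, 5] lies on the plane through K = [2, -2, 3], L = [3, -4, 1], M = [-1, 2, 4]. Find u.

A normal to the plane is n = KL × KM = (6, 5, -2).
N lies in the plane iff n · KN = 0.
This gives (6)u + (-36) = 0, so u = 6.

6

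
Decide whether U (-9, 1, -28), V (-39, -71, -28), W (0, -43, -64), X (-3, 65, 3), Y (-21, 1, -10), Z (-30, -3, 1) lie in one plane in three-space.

No

The plane through U, V, W has normal n = UV × UW = (2592, -1080, 1968) and equation n·P = -79512.
Checking the remaining points: n·X = -72072, n·Y = -75192, n·Z = -72552.
Since n·X = -72072 ≠ -79512, X is off the plane and the points are not all coplanar.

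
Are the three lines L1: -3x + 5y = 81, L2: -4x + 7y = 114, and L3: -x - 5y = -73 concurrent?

Intersecting L1 and L2: solving the 2×2 system gives (x, y) = (3, 18).
Substitute into L3: (-1)(3) + (-5)(18) = -93.
But L3 requires -73 ≠ -93, so the three lines have no common point.

No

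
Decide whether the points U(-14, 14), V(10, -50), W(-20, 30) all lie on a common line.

UV = (24, -64), UW = (-6, 16).
Checking proportionality: UW = -1/4·UV, so the vectors are parallel and the points are collinear.

Yes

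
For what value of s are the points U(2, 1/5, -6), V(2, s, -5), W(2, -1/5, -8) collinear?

Direction UW = (0, -2/5, -2). From the z-coordinate of V, the parameter along the line is τ = (-5 − (-6))/(-2) = -1/2.
Then s = 1/5 + (-1/2)·(-2/5) = 2/5.

2/5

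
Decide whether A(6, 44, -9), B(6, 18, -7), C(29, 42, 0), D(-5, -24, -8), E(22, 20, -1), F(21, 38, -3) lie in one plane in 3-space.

The plane through A, B, C has normal n = AB × AC = (-230, 46, 598) and equation n·P = -4738.
Checking the remaining points: n·D = -4738, n·E = -4738, n·F = -4876.
Since n·F = -4876 ≠ -4738, F is off the plane and the points are not all coplanar.

No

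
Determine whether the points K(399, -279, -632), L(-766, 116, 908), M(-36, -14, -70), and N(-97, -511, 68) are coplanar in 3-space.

Yes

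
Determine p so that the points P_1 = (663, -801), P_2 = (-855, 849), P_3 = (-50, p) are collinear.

-26

The three points are collinear iff det[P_1P_2; P_1P_3] = 0.
This determinant is linear in p: (-1518)p + (-39468) = 0, so p = -26.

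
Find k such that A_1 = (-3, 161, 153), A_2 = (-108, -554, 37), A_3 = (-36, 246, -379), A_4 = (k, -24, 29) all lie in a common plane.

Coplanarity ⇔ det[A_1A_2; A_1A_3; A_1A_4] = 0.
Expanding, this is linear in k: (390240)k + (14829120) = 0.
So k = -38.

-38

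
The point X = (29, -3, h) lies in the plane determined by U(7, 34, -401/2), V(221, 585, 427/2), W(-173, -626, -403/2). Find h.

15/2

Coplanarity requires UV · (UW × UX) = 0.
UV = (214, 551, 414), UW = (-180, -660, -1); the triple product is linear in h with coefficient -42060 and constant term 315450.
Setting it to zero: h = 15/2.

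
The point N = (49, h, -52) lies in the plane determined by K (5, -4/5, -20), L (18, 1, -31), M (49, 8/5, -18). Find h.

A normal to the plane is n = KL × KM = (30, -510, -48).
N lies in the plane iff n · KN = 0.
This gives (-510)h + (2448) = 0, so h = 24/5.

24/5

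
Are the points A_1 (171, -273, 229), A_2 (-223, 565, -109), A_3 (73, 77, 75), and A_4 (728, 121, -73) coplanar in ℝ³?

A normal to the plane through A_1, A_2, A_3 is n = A_1A_2 × A_1A_3 = (-10752, -27552, -55776).
The plane has equation n·P = -7089600. For A_4: n·A_4 = -7089600.
Equal, so A_4 lies in the plane and all four are coplanar.

Yes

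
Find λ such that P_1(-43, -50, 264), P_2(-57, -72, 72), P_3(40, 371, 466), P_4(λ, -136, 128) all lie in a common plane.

-65

Coplanarity ⇔ det[P_1P_2; P_1P_3; P_1P_4] = 0.
Expanding, this is linear in λ: (76388)λ + (4965220) = 0.
So λ = -65.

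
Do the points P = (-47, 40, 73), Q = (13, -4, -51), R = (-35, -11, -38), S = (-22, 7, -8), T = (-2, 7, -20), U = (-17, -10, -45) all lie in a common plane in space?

The plane through P, Q, R has normal n = PQ × PR = (-1440, 5172, -2532) and equation n·X = 89724.
Checking the remaining points: n·S = 88140, n·T = 89724, n·U = 86700.
Since n·S = 88140 ≠ 89724, S is off the plane and the points are not all coplanar.

No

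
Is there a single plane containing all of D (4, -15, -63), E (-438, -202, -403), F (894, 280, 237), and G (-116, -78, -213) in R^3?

The four points are coplanar iff the 3×3 determinant with rows DE, DF, DG is zero.
Rows: (-442, -187, -340), (890, 295, 300), (-120, -63, -150).
Expanding along the first row: (-442)(-25350) − (-187)(-97500) + (-340)(-20670) = 0.
Zero determinant ⇒ coplanar.

Yes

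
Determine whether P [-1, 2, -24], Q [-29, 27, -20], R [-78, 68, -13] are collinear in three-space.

No

PQ = (-28, 25, 4), PR = (-77, 66, 11).
PQ × PR = (11, 0, 77).
The cross product is nonzero, so the points do not lie on one line.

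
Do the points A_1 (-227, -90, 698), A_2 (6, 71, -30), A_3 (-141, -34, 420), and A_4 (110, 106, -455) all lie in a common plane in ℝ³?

Yes

With A_1 as base: A_1A_2 = (233, 161, -728), A_1A_3 = (86, 56, -278), A_1A_4 = (337, 196, -1153).
A_1A_3 × A_1A_4 = (-10080, 5472, -2016).
A_1A_2 · (A_1A_3 × A_1A_4) = 0.
The scalar triple product vanishes, so the four points are coplanar.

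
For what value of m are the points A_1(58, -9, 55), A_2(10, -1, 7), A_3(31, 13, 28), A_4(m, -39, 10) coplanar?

Normal to plane A_1A_2A_3: n = (840, 0, -840); plane equation n·P = 2520.
Requiring n·A_4 = 2520: (840)m + (-8400) = 2520.
So m = 13.

13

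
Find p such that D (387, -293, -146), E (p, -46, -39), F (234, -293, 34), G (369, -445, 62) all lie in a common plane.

Coplanarity ⇔ det[DE; DF; DG] = 0.
Expanding, this is linear in p: (27360)p + (-1039680) = 0.
So p = 38.

38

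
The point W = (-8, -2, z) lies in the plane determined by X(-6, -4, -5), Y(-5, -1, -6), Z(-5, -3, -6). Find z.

-3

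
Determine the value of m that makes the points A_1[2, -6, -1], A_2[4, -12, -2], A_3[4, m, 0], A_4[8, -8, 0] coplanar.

-4

The points are coplanar iff A_1A_2 · (A_1A_3 × A_1A_4) = 0.
Expanding, this is linear in m: (8)m + (32) = 0.
So m = -4.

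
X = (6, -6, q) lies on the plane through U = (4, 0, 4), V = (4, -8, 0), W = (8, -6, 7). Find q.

The plane through U, V, W has equation −48x − 16y + 32z = -64.
Substituting X: (32)q + (-192) = -64, so q = 4.

4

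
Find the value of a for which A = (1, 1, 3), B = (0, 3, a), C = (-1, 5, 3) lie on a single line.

Direction AC = (-2, 4, 0). From the x-coordinate of B, the parameter along the line is τ = (0 − 1)/(-2) = 1/2.
Then a = 3 + 1/2·(0) = 3.

3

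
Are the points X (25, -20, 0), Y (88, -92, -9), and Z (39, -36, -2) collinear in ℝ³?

Yes

XY = (63, -72, -9), XZ = (14, -16, -2).
XY × XZ = (0, 0, 0).
The cross product vanishes, so the three points are collinear.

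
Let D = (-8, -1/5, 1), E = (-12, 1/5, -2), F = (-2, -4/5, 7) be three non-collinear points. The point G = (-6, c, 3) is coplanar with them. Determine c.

-2/5

A normal to the plane is n = DE × DF = (3/5, 6, 0).
G lies in the plane iff n · DG = 0.
This gives (6)c + (12/5) = 0, so c = -2/5.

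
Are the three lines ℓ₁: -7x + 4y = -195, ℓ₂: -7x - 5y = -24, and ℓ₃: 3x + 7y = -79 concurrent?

No

Intersecting ℓ₁ and ℓ₂: solving the 2×2 system gives (x, y) = (17, -19).
Substitute into ℓ₃: (3)(17) + (7)(-19) = -82.
But ℓ₃ requires -79 ≠ -82, so the three lines have no common point.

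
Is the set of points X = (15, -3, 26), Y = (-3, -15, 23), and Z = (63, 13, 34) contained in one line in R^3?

XY = (-18, -12, -3), XZ = (48, 16, 8).
XY × XZ = (-48, 0, 288).
The cross product is nonzero, so the points do not lie on one line.

No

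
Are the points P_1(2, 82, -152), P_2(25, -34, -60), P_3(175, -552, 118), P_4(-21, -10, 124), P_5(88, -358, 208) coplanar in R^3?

The plane through P_1, P_2, P_3 has normal n = P_1P_2 × P_1P_3 = (27008, 9706, 5486) and equation n·P = 16036.
Checking the remaining points: n·P_4 = 16036, n·P_5 = 43044.
Since n·P_5 = 43044 ≠ 16036, P_5 is off the plane and the points are not all coplanar.

No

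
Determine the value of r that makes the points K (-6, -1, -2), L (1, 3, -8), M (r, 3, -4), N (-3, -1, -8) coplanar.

The points are coplanar iff KL · (KM × KN) = 0.
Expanding, this is linear in r: (24)r + (24) = 0.
So r = -1.

-1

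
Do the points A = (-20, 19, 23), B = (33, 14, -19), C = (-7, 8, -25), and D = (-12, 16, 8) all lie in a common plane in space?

With A as base: AB = (53, -5, -42), AC = (13, -11, -48), AD = (8, -3, -15).
AC × AD = (21, -189, 49).
AB · (AC × AD) = 0.
The scalar triple product vanishes, so the four points are coplanar.

Yes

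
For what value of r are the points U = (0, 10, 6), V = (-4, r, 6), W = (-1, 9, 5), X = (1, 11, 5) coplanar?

Coplanarity ⇔ det[UV; UW; UX] = 0.
Expanding, this is linear in r: (-2)r + (12) = 0.
So r = 6.

6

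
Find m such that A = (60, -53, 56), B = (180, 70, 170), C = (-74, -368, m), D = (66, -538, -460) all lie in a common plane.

-260

Normal to plane ABD: n = (-8178, 62604, -58938); plane equation n·P = -7109220.
Requiring n·C = -7109220: (-58938)m + (-22433100) = -7109220.
So m = -260.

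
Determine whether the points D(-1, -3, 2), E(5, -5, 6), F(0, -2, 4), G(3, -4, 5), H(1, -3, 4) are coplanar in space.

Yes

The plane through D, E, F has normal n = DE × DF = (-8, -8, 8) and equation n·P = 48.
Checking the remaining points: n·G = 48, n·H = 48.
All equal 48, so all 5 points lie in one plane.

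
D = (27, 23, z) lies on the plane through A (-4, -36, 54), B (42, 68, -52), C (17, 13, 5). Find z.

A normal to the plane is n = AB × AC = (98, 28, 70).
D lies in the plane iff n · AD = 0.
This gives (70)z + (910) = 0, so z = -13.

-13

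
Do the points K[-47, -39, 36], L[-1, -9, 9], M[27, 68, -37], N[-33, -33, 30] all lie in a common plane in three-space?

The four points are coplanar iff the 3×3 determinant with rows KL, KM, KN is zero.
Rows: (46, 30, -27), (74, 107, -73), (14, 6, -6).
Expanding along the first row: (46)(-204) − (30)(578) + (-27)(-1054) = 1734.
Nonzero ⇒ not coplanar.

No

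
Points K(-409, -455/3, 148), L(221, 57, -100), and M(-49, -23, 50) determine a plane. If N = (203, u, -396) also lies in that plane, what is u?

-43/3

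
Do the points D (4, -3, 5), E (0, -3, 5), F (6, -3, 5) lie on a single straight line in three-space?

DE = (-4, 0, 0), DF = (2, 0, 0).
DE × DF = (0, 0, 0).
The cross product vanishes, so the three points are collinear.

Yes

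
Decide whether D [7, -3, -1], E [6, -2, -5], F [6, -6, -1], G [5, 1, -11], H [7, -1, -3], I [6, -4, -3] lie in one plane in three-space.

The plane through D, E, F has normal n = DE × DF = (-12, 4, 4) and equation n·P = -100.
Checking the remaining points: n·G = -100, n·H = -100, n·I = -100.
All equal -100, so all 6 points lie in one plane.

Yes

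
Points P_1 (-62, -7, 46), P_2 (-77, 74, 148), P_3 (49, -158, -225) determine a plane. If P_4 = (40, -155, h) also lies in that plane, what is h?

-213

A normal to the plane is n = P_1P_2 × P_1P_3 = (-6549, 7257, -6726).
P_4 lies in the plane iff n · P_1P_4 = 0.
This gives (-6726)h + (-1432638) = 0, so h = -213.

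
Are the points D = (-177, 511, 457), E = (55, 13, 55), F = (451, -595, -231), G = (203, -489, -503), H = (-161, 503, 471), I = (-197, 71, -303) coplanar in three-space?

No

The plane through D, E, F has normal n = DE × DF = (-101988, -92840, 56152) and equation n·P = -3727900.
Checking the remaining points: n·G = -3549260, n·H = -3830860, n·I = -3514060.
Since n·G = -3549260 ≠ -3727900, G is off the plane and the points are not all coplanar.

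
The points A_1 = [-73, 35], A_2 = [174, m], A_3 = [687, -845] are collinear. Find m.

-251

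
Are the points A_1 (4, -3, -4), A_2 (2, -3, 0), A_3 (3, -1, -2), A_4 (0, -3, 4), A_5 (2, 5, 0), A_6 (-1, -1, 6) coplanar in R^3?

The plane through A_1, A_2, A_3 has normal n = A_1A_2 × A_1A_3 = (-8, 0, -4) and equation n·P = -16.
Checking the remaining points: n·A_4 = -16, n·A_5 = -16, n·A_6 = -16.
All equal -16, so all 6 points lie in one plane.

Yes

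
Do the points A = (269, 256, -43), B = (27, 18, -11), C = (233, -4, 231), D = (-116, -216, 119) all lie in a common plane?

The four points are coplanar iff the 3×3 determinant with rows AB, AC, AD is zero.
Rows: (-242, -238, 32), (-36, -260, 274), (-385, -472, 162).
Expanding along the first row: (-242)(87208) − (-238)(99658) + (32)(-83108) = -45188.
Nonzero ⇒ not coplanar.

No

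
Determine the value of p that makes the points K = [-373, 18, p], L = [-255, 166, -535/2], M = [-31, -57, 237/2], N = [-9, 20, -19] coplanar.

Coplanarity ⇔ det[KL; KM; KN] = 0.
Expanding, this is linear in p: (-22154)p + (0) = 0.
So p = 0.

0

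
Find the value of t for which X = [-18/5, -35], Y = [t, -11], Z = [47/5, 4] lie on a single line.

Collinearity: (Y − X) must be parallel to (Z − X) = (13, 39).
Cross-multiplying the components: (t − (-18/5))·(39) = (24)·(13).
Solving gives t = 22/5.

22/5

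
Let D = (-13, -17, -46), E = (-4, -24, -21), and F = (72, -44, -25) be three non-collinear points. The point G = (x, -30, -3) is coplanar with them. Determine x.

Coplanarity requires DE · (DF × DG) = 0.
DE = (9, -7, 25), DF = (85, -27, 21); the triple product is linear in x with coefficient 528 and constant term -3168.
Setting it to zero: x = 6.

6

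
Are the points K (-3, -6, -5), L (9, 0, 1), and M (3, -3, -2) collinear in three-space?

KL = (12, 6, 6), KM = (6, 3, 3).
Each component of KM is 1/2 times the corresponding component of KL, so KM = 1/2·KL and the points are collinear.

Yes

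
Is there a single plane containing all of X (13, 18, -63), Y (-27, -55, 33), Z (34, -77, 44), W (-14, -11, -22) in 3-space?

No

With X as base: XY = (-40, -73, 96), XZ = (21, -95, 107), XW = (-27, -29, 41).
XZ × XW = (-792, -3750, -3174).
XY · (XZ × XW) = 726.
Since 726 ≠ 0, the four points are not coplanar.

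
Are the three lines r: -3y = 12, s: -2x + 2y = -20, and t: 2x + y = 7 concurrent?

No

Lines aᵢx + bᵢy = cᵢ with pairwise distinct directions are concurrent exactly when det[aᵢ bᵢ cᵢ] = 0.
Here the determinant is 6.
Nonzero, so no common point exists.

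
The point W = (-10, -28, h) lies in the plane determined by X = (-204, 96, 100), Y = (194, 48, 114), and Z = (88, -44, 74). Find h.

72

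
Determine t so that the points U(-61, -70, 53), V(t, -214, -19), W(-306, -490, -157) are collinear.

Direction UW = (-245, -420, -210). From the y-coordinate of V, the parameter along the line is τ = (-214 − (-70))/(-420) = 12/35.
Then t = (-61) + 12/35·(-245) = -145.

-145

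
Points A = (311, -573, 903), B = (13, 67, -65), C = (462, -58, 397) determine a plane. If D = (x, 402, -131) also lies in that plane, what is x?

488

The plane through A, B, C has equation 174680x − 296956y − 250110z = -1368062.
Substituting D: (174680)x + (-86611902) = -1368062, so x = 488.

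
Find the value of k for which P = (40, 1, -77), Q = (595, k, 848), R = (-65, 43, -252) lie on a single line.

-221

Direction PR = (-105, 42, -175). From the x-coordinate of Q, the parameter along the line is τ = (595 − 40)/(-105) = -37/7.
Then k = 1 + (-37/7)·(42) = -221.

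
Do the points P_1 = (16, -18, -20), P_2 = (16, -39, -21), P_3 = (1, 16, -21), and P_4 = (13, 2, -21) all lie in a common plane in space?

No

A normal to the plane through P_1, P_2, P_3 is n = P_1P_2 × P_1P_3 = (55, 15, -315).
The plane has equation n·P = 6910. For P_4: n·P_4 = 7360.
7360 ≠ 6910, so P_4 is off the plane.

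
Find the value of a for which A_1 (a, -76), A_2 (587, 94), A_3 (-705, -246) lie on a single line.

Collinearity: (A_1 − A_2) must be parallel to (A_3 − A_2) = (-1292, -340).
Cross-multiplying the components: (a − 587)·(-340) = (-170)·(-1292).
Solving gives a = -59.

-59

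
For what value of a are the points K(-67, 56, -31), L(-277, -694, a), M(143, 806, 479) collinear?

-541

Direction KM = (210, 750, 510). From the x-coordinate of L, the parameter along the line is τ = (-277 − (-67))/210 = -1.
Then a = (-31) + (-1)·(510) = -541.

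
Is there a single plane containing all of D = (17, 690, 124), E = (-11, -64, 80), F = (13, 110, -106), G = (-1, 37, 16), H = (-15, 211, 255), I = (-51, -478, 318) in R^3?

The plane through D, E, F has normal n = DE × DF = (147900, -6264, 13224) and equation n·P = -168084.
Checking the remaining points: n·G = -168084, n·H = -168084, n·I = -343476.
Since n·I = -343476 ≠ -168084, I is off the plane and the points are not all coplanar.

No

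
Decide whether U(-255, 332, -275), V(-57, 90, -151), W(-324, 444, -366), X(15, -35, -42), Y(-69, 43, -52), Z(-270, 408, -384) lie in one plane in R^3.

Yes

The plane through U, V, W has normal n = UV × UW = (8134, 9462, 5478) and equation n·P = -439236.
Checking the remaining points: n·X = -439236, n·Y = -439236, n·Z = -439236.
All equal -439236, so all 6 points lie in one plane.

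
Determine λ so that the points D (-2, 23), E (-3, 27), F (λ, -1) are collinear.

Collinearity: (F − D) must be parallel to (E − D) = (-1, 4).
Cross-multiplying the components: (λ − (-2))·(4) = (-24)·(-1).
Solving gives λ = 4.

4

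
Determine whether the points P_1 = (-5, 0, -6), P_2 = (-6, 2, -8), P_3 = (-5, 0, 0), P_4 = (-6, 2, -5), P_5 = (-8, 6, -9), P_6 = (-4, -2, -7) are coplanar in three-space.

Yes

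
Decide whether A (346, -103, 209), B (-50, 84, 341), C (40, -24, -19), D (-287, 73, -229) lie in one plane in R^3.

No

A normal to the plane through A, B, C is n = AB × AC = (-53064, -130680, 25938).
The plane has equation n·P = 520938. For D: n·D = -250074.
-250074 ≠ 520938, so D is off the plane.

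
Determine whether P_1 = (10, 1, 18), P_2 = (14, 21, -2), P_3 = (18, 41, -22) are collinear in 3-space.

P_1P_2 = (4, 20, -20), P_1P_3 = (8, 40, -40).
P_1P_2 × P_1P_3 = (0, 0, 0).
The cross product vanishes, so the three points are collinear.

Yes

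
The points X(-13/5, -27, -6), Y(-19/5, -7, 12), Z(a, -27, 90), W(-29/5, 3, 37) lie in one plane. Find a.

-11

Normal to plane XYW: n = (320, -6, 28); plane equation n·P = -838.
Requiring n·Z = -838: (320)a + (2682) = -838.
So a = -11.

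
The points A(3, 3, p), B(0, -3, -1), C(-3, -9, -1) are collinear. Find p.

Collinearity requires AB × AC = 0; each component is linear in p.
The x-component gives (-6)p + (-6) = 0, so p = -1.
The remaining components then also vanish.

-1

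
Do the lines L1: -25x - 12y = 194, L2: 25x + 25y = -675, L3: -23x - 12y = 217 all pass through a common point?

Lines aᵢx + bᵢy = cᵢ with pairwise distinct directions are concurrent exactly when det[aᵢ bᵢ cᵢ] = 0.
Here the determinant is -975.
Nonzero, so no common point exists.

No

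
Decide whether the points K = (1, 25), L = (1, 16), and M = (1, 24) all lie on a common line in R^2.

Yes

KL = (0, -9), KM = (0, -1).
Checking proportionality: KM = 1/9·KL, so the vectors are parallel and the points are collinear.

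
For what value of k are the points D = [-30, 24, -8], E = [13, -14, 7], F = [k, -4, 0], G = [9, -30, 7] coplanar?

-9

The points are coplanar iff DE · (DF × DG) = 0.
Expanding, this is linear in k: (-240)k + (-2160) = 0.
So k = -9.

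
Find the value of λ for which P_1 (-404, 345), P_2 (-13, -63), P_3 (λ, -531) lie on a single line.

871/2

The three points are collinear iff det[P_1P_2; P_1P_3] = 0.
This determinant is linear in λ: (408)λ + (-177684) = 0, so λ = 871/2.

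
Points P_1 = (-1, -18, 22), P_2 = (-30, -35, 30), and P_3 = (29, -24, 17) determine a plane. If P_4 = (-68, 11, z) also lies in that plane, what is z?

31

The plane through P_1, P_2, P_3 has equation 133x + 95y + 684z = 13205.
Substituting P_4: (684)z + (-7999) = 13205, so z = 31.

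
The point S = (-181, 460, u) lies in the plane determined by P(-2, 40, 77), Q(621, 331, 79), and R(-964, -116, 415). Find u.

A normal to the plane is n = PQ × PR = (98670, -212498, 182754).
S lies in the plane iff n · PS = 0.
This gives (182754)u + (-120983148) = 0, so u = 662.

662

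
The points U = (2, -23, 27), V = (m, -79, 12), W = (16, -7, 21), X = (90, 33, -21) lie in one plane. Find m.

5

Coplanarity ⇔ det[UV; UW; UX] = 0.
Expanding, this is linear in m: (-432)m + (2160) = 0.
So m = 5.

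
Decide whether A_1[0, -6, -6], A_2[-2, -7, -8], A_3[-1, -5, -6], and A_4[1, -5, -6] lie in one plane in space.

No

A normal to the plane through A_1, A_2, A_3 is n = A_1A_2 × A_1A_3 = (2, 2, -3).
The plane has equation n·P = 6. For A_4: n·A_4 = 10.
10 ≠ 6, so A_4 is off the plane.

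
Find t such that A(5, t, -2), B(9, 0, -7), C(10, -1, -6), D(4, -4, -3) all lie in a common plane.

-5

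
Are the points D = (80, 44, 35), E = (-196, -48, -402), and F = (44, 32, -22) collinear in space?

Yes

DE = (-276, -92, -437), DF = (-36, -12, -57).
Each component of DF is 3/23 times the corresponding component of DE, so DF = 3/23·DE and the points are collinear.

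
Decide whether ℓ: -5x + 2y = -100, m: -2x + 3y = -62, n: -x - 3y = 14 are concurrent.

Yes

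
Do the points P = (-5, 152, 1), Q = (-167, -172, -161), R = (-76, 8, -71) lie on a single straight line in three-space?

No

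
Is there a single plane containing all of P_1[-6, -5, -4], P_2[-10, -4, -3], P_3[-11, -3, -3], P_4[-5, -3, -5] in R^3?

With P_1 as base: P_1P_2 = (-4, 1, 1), P_1P_3 = (-5, 2, 1), P_1P_4 = (1, 2, -1).
P_1P_3 × P_1P_4 = (-4, -4, -12).
P_1P_2 · (P_1P_3 × P_1P_4) = 0.
The scalar triple product vanishes, so the four points are coplanar.

Yes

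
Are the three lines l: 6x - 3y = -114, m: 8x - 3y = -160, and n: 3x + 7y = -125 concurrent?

Yes

Intersecting l and m: solving the 2×2 system gives (x, y) = (-23, -8).
Substitute into n: (3)(-23) + (7)(-8) = -125.
This equals -125, so (-23, -8) lies on all three lines and they are concurrent.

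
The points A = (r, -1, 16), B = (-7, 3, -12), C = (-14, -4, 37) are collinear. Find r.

-11

Collinearity requires AB × AC = 0; each component is linear in r.
The y-component gives (49)r + (539) = 0, so r = -11.
The remaining components then also vanish.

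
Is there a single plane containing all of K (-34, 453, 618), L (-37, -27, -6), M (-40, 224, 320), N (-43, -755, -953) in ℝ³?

No

The four points are coplanar iff the 3×3 determinant with rows KL, KM, KN is zero.
Rows: (-3, -480, -624), (-6, -229, -298), (-9, -1208, -1571).
Expanding along the first row: (-3)(-225) − (-480)(6744) + (-624)(5187) = 1107.
Nonzero ⇒ not coplanar.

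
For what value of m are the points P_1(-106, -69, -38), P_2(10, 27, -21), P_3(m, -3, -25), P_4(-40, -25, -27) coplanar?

-21

The points are coplanar iff P_1P_2 · (P_1P_3 × P_1P_4) = 0.
Expanding, this is linear in m: (-308)m + (-6468) = 0.
So m = -21.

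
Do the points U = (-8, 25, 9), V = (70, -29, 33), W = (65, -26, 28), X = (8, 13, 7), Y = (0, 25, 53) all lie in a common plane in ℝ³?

The plane through U, V, W has normal n = UV × UW = (198, 270, -36) and equation n·P = 4842.
Checking the remaining points: n·X = 4842, n·Y = 4842.
All equal 4842, so all 5 points lie in one plane.

Yes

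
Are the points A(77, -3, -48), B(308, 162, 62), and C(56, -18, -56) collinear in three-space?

No

AB = (231, 165, 110), AC = (-21, -15, -8).
AB × AC = (330, -462, 0).
The cross product is nonzero, so the points do not lie on one line.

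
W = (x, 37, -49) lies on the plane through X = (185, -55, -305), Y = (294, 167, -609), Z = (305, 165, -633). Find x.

A normal to the plane is n = XY × XZ = (-5936, -728, -2660).
W lies in the plane iff n · XW = 0.
This gives (-5936)x + (350224) = 0, so x = 59.

59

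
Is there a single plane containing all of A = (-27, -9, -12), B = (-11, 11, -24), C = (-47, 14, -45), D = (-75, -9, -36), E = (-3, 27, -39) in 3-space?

No

The plane through A, B, C has normal n = AB × AC = (-384, 768, 768) and equation n·P = -5760.
Checking the remaining points: n·D = -5760, n·E = -8064.
Since n·E = -8064 ≠ -5760, E is off the plane and the points are not all coplanar.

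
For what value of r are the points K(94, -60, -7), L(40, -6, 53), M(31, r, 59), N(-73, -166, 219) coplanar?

The points are coplanar iff KL · (KM × KN) = 0.
Expanding, this is linear in r: (-2184)r + (65520) = 0.
So r = 30.

30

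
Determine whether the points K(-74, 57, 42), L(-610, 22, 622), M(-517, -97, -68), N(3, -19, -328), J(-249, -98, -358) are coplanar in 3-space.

The plane through K, L, M has normal n = KL × KM = (93170, -315900, 67039) and equation n·P = -22085242.
Checking the remaining points: n·N = -15707182, n·J = -16241092.
Since n·N = -15707182 ≠ -22085242, N is off the plane and the points are not all coplanar.

No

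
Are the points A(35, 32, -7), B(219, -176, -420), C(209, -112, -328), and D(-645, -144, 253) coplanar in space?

No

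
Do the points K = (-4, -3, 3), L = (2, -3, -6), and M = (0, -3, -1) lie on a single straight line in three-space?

KL = (6, 0, -9), KM = (4, 0, -4).
Comparing components 3 and 1: (-9)(4) − (6)(-4) = -12 ≠ 0, so KL and KM are not parallel and the points are not collinear.

No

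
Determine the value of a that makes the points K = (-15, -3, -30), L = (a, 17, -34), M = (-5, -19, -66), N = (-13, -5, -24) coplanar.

-31

Normal to plane KMN: n = (-168, -132, 12); plane equation n·P = 2556.
Requiring n·L = 2556: (-168)a + (-2652) = 2556.
So a = -31.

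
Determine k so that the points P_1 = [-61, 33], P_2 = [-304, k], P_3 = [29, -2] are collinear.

Collinearity: (P_2 − P_1) must be parallel to (P_3 − P_1) = (90, -35).
Cross-multiplying the components: (k − 33)·(90) = (-243)·(-35).
Solving gives k = 255/2.

255/2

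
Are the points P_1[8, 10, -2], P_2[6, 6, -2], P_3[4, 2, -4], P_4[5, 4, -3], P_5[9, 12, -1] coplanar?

Yes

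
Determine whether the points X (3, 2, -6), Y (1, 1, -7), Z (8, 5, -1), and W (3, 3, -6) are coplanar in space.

No

The four points are coplanar iff the 3×3 determinant with rows XY, XZ, XW is zero.
Rows: (-2, -1, -1), (5, 3, 5), (0, 1, 0).
Expanding along the first row: (-2)(-5) − (-1)(0) + (-1)(5) = 5.
Nonzero ⇒ not coplanar.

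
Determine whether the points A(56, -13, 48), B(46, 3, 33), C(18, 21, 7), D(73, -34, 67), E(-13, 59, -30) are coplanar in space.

No

The plane through A, B, C has normal n = AB × AC = (-146, 160, 268) and equation n·P = 2608.
Checking the remaining points: n·D = 1858, n·E = 3298.
Since n·D = 1858 ≠ 2608, D is off the plane and the points are not all coplanar.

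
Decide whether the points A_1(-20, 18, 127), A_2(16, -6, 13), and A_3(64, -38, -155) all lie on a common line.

No

A_1A_2 = (36, -24, -114), A_1A_3 = (84, -56, -282).
Comparing components 2 and 3: (-24)(-282) − (-114)(-56) = 384 ≠ 0, so A_1A_2 and A_1A_3 are not parallel and the points are not collinear.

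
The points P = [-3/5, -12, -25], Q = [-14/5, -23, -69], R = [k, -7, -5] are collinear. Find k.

2/5

Collinearity requires PQ × PR = 0; each component is linear in k.
The y-component gives (-44)k + (88/5) = 0, so k = 2/5.
The remaining components then also vanish.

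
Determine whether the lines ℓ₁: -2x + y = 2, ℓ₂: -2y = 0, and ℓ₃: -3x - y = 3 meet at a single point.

Yes

The three lines meet at one point iff the augmented coefficient matrix [aᵢ bᵢ cᵢ] has rank < 3, i.e. its determinant vanishes.
Here the determinant is 0.
It vanishes, so the lines are concurrent at (-1, 0).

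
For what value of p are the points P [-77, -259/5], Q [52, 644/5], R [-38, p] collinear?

The three points are collinear iff det[PQ; PR] = 0.
This determinant is linear in p: (129)p + (-1806/5) = 0, so p = 14/5.

14/5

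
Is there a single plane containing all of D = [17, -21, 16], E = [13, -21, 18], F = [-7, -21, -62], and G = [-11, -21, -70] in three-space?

Yes

A normal to the plane through D, E, F is n = DE × DF = (0, -360, 0).
The plane has equation n·P = 7560. For G: n·G = 7560.
Equal, so G lies in the plane and all four are coplanar.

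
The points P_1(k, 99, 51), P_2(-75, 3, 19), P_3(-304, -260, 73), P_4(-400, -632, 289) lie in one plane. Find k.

93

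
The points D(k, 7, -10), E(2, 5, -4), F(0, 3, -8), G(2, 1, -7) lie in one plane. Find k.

The points are coplanar iff DE · (DF × DG) = 0.
Expanding, this is linear in k: (10)k + (40) = 0.
So k = -4.

-4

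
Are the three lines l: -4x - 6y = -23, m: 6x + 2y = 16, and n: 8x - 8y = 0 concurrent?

Intersecting l and m: solving the 2×2 system gives (x, y) = (25/14, 37/14).
Substitute into n: (8)(25/14) + (-8)(37/14) = -48/7.
But n requires 0 ≠ -48/7, so the three lines have no common point.

No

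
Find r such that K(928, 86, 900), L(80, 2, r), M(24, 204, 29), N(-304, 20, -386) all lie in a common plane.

-2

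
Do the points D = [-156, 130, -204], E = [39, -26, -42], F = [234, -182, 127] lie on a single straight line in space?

DE = (195, -156, 162), DF = (390, -312, 331).
DE × DF = (-1092, -1365, 0).
The cross product is nonzero, so the points do not lie on one line.

No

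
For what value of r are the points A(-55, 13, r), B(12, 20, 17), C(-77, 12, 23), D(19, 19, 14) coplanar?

20

Coplanarity ⇔ det[AB; AC; AD] = 0.
Expanding, this is linear in r: (-145)r + (2900) = 0.
So r = 20.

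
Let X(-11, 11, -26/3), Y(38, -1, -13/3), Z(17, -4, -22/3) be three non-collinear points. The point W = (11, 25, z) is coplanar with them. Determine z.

-4

A normal to the plane is n = XY × XZ = (49, 56, -399).
W lies in the plane iff n · XW = 0.
This gives (-399)z + (-1596) = 0, so z = -4.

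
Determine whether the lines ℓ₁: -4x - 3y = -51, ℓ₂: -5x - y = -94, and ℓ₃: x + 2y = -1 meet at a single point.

Intersecting ℓ₁ and ℓ₂: solving the 2×2 system gives (x, y) = (21, -11).
Substitute into ℓ₃: (1)(21) + (2)(-11) = -1.
This equals -1, so (21, -11) lies on all three lines and they are concurrent.

Yes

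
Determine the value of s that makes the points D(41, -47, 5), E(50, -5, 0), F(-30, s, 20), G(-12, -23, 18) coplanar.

Coplanarity ⇔ det[DE; DF; DG] = 0.
Expanding, this is linear in s: (-148)s + (3700) = 0.
So s = 25.

25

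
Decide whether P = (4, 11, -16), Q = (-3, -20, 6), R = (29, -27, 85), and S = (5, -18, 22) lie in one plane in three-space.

No

A normal to the plane through P, Q, R is n = PQ × PR = (-2295, 1257, 1041).
The plane has equation n·X = -12009. For S: n·S = -11199.
-11199 ≠ -12009, so S is off the plane.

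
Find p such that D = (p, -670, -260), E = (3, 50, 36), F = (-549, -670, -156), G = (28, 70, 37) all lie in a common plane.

The points are coplanar iff DE · (DF × DG) = 0.
Expanding, this is linear in p: (-3120)p + (-989040) = 0.
So p = -317.

-317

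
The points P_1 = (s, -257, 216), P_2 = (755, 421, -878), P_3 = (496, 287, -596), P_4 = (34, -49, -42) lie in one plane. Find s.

The points are coplanar iff P_1P_2 · (P_1P_3 × P_1P_4) = 0.
Expanding, this is linear in s: (-20516)s + (-3036368) = 0.
So s = -148.

-148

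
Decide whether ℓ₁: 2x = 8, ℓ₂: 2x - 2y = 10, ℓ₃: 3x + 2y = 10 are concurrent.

Yes

Intersecting ℓ₁ and ℓ₂: solving the 2×2 system gives (x, y) = (4, -1).
Substitute into ℓ₃: (3)(4) + (2)(-1) = 10.
This equals 10, so (4, -1) lies on all three lines and they are concurrent.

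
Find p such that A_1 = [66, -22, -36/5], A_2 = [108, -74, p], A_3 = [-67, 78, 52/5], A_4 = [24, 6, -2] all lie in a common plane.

-74/5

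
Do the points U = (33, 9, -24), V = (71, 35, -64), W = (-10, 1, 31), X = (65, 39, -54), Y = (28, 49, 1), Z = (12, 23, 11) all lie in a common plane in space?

Yes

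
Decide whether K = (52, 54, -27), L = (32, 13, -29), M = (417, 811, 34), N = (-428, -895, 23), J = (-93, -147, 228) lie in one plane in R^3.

Yes

The plane through K, L, M has normal n = KL × KM = (-987, 490, -175) and equation n·P = -20139.
Checking the remaining points: n·N = -20139, n·J = -20139.
All equal -20139, so all 5 points lie in one plane.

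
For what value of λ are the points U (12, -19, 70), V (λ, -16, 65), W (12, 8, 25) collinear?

Collinearity requires UV × UW = 0; each component is linear in λ.
The y-component gives (45)λ + (-540) = 0, so λ = 12.
The remaining components then also vanish.

12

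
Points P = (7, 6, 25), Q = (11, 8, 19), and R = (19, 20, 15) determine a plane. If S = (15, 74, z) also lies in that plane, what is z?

The plane through P, Q, R has equation 64x − 32y + 32z = 1056.
Substituting S: (32)z + (-1408) = 1056, so z = 77.

77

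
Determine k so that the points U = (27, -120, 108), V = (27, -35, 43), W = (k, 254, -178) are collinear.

Collinearity requires UV × UW = 0; each component is linear in k.
The y-component gives (-65)k + (1755) = 0, so k = 27.
The remaining components then also vanish.

27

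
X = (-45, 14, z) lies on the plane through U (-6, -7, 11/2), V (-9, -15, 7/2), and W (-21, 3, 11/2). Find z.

A normal to the plane is n = UV × UW = (20, 30, -150).
X lies in the plane iff n · UX = 0.
This gives (-150)z + (675) = 0, so z = 9/2.

9/2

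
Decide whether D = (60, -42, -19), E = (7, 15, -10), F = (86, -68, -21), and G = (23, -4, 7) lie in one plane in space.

A normal to the plane through D, E, F is n = DE × DF = (120, 128, -104).
The plane has equation n·P = 3800. For G: n·G = 1520.
1520 ≠ 3800, so G is off the plane.

No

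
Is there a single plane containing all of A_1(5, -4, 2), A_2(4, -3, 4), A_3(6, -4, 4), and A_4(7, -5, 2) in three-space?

Yes

With A_1 as base: A_1A_2 = (-1, 1, 2), A_1A_3 = (1, 0, 2), A_1A_4 = (2, -1, 0).
A_1A_3 × A_1A_4 = (2, 4, -1).
A_1A_2 · (A_1A_3 × A_1A_4) = 0.
The scalar triple product vanishes, so the four points are coplanar.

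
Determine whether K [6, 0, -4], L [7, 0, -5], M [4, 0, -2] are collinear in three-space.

KL = (1, 0, -1), KM = (-2, 0, 2).
KL × KM = (0, 0, 0).
The cross product vanishes, so the three points are collinear.

Yes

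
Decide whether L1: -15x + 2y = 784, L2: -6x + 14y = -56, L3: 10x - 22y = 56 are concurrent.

Yes

Intersecting L1 and L2: solving the 2×2 system gives (x, y) = (-56, -28).
Substitute into L3: (10)(-56) + (-22)(-28) = 56.
This equals 56, so (-56, -28) lies on all three lines and they are concurrent.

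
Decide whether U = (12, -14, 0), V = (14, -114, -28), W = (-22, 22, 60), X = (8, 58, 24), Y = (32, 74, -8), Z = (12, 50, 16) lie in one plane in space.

Yes

The plane through U, V, W has normal n = UV × UW = (-4992, 832, -3328) and equation n·P = -71552.
Checking the remaining points: n·X = -71552, n·Y = -71552, n·Z = -71552.
All equal -71552, so all 6 points lie in one plane.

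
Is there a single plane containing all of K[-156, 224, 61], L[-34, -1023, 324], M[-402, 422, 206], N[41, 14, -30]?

The four points are coplanar iff the 3×3 determinant with rows KL, KM, KN is zero.
Rows: (122, -1247, 263), (-246, 198, 145), (197, -210, -91).
Expanding along the first row: (122)(12432) − (-1247)(-6179) + (263)(12654) = -2860507.
Nonzero ⇒ not coplanar.

No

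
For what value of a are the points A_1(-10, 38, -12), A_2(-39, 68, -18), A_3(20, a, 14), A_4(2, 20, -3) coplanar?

-10

Normal to plane A_1A_2A_4: n = (162, 189, 162); plane equation n·P = 3618.
Requiring n·A_3 = 3618: (189)a + (5508) = 3618.
So a = -10.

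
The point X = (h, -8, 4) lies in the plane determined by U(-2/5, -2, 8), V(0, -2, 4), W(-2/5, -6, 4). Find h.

-3/5

Coplanarity requires UV · (UW × UX) = 0.
UV = (2/5, 0, -4), UW = (0, -4, -4); the triple product is linear in h with coefficient -16 and constant term -48/5.
Setting it to zero: h = -3/5.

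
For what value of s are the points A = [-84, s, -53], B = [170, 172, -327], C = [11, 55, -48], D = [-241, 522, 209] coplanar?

590

Coplanarity ⇔ det[AB; AC; AD] = 0.
Expanding, this is linear in s: (29445)s + (-17372550) = 0.
So s = 590.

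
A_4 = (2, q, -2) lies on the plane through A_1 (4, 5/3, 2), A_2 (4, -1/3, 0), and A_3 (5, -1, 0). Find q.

A normal to the plane is n = A_1A_2 × A_1A_3 = (-4/3, -2, 2).
A_4 lies in the plane iff n · A_1A_4 = 0.
This gives (-2)q + (-2) = 0, so q = -1.

-1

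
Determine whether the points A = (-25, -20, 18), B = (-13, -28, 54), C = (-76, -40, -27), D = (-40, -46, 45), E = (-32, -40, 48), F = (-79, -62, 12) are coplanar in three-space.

The plane through A, B, C has normal n = AB × AC = (1080, -1296, -648) and equation n·P = -12744.
Checking the remaining points: n·D = -12744, n·E = -13824, n·F = -12744.
Since n·E = -13824 ≠ -12744, E is off the plane and the points are not all coplanar.

No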